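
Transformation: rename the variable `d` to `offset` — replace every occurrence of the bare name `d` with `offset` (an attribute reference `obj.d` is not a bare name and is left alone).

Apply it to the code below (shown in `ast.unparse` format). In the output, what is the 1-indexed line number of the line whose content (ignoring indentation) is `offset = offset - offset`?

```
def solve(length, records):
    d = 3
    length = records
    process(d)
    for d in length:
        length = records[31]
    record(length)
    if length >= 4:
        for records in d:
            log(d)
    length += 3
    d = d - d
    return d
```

Transformed code:
def solve(length, records):
    offset = 3
    length = records
    process(offset)
    for offset in length:
        length = records[31]
    record(length)
    if length >= 4:
        for records in offset:
            log(offset)
    length += 3
    offset = offset - offset
    return offset

12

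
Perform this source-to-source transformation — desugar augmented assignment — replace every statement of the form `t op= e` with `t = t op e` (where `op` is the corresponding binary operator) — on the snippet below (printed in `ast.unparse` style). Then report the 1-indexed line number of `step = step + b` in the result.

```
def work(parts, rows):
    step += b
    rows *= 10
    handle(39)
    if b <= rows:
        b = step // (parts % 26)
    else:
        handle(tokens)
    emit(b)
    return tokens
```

2

Transformed code:
def work(parts, rows):
    step = step + b
    rows = rows * 10
    handle(39)
    if b <= rows:
        b = step // (parts % 26)
    else:
        handle(tokens)
    emit(b)
    return tokens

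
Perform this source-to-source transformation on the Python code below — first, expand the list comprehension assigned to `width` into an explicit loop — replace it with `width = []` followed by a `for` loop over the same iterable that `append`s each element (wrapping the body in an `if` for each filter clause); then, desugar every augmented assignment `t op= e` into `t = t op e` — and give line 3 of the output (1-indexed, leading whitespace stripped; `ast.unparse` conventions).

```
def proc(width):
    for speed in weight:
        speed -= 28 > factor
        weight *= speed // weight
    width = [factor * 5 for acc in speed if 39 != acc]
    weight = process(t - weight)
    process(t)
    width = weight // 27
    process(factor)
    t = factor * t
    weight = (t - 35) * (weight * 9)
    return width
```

Transformed code:
def proc(width):
    for speed in weight:
        speed = speed - (28 > factor)
        weight = weight * (speed // weight)
    width = []
    for acc in speed:
        if 39 != acc:
            width.append(factor * 5)
    weight = process(t - weight)
    process(t)
    width = weight // 27
    process(factor)
    t = factor * t
    weight = (t - 35) * (weight * 9)
    return width

speed = speed - (28 > factor)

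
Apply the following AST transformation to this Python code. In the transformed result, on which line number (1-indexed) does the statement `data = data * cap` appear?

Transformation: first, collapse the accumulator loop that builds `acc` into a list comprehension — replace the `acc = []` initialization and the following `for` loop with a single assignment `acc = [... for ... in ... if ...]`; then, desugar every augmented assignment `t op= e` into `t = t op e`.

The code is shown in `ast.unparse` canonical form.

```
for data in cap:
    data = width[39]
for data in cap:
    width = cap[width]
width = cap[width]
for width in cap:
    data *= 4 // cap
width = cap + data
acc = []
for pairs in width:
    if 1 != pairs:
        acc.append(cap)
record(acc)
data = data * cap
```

11

Transformed code:
for data in cap:
    data = width[39]
for data in cap:
    width = cap[width]
width = cap[width]
for width in cap:
    data = data * (4 // cap)
width = cap + data
acc = [cap for pairs in width if 1 != pairs]
record(acc)
data = data * cap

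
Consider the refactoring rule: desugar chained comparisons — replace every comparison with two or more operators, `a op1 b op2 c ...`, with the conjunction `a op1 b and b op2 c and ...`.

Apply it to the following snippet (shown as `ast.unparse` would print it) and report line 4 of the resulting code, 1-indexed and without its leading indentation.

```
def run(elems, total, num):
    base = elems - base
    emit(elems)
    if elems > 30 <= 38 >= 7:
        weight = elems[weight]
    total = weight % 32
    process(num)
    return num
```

Transformed code:
def run(elems, total, num):
    base = elems - base
    emit(elems)
    if elems > 30 and 30 <= 38 and (38 >= 7):
        weight = elems[weight]
    total = weight % 32
    process(num)
    return num

if elems > 30 and 30 <= 38 and (38 >= 7):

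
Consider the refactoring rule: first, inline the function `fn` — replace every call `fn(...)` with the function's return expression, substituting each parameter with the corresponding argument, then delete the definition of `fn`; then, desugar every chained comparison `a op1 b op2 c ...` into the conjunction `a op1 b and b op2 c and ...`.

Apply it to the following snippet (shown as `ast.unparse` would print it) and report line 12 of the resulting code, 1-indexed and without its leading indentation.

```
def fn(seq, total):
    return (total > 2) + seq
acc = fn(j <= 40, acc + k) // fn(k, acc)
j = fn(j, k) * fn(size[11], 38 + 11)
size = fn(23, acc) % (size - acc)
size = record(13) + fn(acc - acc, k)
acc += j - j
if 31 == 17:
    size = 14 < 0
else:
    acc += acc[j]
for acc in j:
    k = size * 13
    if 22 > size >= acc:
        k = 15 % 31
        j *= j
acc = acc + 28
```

Transformed code:
acc = ((acc + k > 2) + (j <= 40)) // ((acc > 2) + k)
j = ((k > 2) + j) * ((38 + 11 > 2) + size[11])
size = ((acc > 2) + 23) % (size - acc)
size = record(13) + ((k > 2) + (acc - acc))
acc += j - j
if 31 == 17:
    size = 14 < 0
else:
    acc += acc[j]
for acc in j:
    k = size * 13
    if 22 > size and size >= acc:
        k = 15 % 31
        j *= j
acc = acc + 28

if 22 > size and size >= acc:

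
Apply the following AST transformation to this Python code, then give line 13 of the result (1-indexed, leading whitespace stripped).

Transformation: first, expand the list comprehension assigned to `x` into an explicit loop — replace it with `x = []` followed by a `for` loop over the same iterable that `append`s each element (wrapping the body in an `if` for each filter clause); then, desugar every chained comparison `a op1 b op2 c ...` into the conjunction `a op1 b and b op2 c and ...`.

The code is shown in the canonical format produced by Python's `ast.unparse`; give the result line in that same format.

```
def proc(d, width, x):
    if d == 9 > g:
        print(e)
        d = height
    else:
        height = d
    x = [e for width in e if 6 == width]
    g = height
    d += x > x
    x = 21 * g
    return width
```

Transformed code:
def proc(d, width, x):
    if d == 9 and 9 > g:
        print(e)
        d = height
    else:
        height = d
    x = []
    for width in e:
        if 6 == width:
            x.append(e)
    g = height
    d += x > x
    x = 21 * g
    return width

x = 21 * g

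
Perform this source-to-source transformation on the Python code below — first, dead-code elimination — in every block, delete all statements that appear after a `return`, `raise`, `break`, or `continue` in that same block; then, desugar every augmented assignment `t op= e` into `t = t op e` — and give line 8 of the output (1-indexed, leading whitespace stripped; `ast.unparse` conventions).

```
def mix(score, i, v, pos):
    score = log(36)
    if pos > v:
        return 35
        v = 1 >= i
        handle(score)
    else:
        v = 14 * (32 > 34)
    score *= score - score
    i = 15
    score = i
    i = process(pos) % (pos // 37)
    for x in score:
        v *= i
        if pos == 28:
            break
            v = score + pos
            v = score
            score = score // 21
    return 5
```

Transformed code:
def mix(score, i, v, pos):
    score = log(36)
    if pos > v:
        return 35
    else:
        v = 14 * (32 > 34)
    score = score * (score - score)
    i = 15
    score = i
    i = process(pos) % (pos // 37)
    for x in score:
        v = v * i
        if pos == 28:
            break
    return 5

i = 15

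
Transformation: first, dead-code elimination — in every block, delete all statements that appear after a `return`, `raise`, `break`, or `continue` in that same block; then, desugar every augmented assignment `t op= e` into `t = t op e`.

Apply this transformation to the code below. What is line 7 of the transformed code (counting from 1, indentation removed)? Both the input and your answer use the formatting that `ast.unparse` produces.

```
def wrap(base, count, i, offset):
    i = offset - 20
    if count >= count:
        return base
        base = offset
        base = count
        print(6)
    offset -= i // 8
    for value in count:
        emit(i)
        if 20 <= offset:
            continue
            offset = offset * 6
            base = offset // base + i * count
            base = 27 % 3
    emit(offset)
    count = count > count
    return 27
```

Transformed code:
def wrap(base, count, i, offset):
    i = offset - 20
    if count >= count:
        return base
    offset = offset - i // 8
    for value in count:
        emit(i)
        if 20 <= offset:
            continue
    emit(offset)
    count = count > count
    return 27

emit(i)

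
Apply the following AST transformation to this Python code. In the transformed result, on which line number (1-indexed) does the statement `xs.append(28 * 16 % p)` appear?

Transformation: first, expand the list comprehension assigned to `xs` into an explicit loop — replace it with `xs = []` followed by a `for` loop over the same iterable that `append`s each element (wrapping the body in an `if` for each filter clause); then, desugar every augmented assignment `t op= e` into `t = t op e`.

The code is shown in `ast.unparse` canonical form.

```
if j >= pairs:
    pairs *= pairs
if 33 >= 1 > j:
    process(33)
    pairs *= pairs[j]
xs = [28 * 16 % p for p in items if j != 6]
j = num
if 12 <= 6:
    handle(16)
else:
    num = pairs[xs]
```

9

Transformed code:
if j >= pairs:
    pairs = pairs * pairs
if 33 >= 1 > j:
    process(33)
    pairs = pairs * pairs[j]
xs = []
for p in items:
    if j != 6:
        xs.append(28 * 16 % p)
j = num
if 12 <= 6:
    handle(16)
else:
    num = pairs[xs]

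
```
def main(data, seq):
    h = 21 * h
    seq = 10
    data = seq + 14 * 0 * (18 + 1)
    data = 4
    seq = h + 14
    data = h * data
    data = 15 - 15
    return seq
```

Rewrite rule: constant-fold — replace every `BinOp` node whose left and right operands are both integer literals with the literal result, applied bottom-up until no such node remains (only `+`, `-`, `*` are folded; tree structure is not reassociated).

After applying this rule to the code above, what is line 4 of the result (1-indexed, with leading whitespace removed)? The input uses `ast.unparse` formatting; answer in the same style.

data = seq + 0

Transformed code:
def main(data, seq):
    h = 21 * h
    seq = 10
    data = seq + 0
    data = 4
    seq = h + 14
    data = h * data
    data = 0
    return seq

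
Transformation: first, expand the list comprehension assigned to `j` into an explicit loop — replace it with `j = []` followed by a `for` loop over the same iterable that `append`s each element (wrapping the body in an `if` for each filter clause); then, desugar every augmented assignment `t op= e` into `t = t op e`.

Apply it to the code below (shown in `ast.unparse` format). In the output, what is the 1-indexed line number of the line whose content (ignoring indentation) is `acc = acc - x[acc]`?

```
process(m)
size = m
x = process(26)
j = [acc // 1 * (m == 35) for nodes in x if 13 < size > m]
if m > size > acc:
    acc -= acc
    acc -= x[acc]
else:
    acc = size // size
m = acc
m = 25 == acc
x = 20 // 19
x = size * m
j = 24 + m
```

Transformed code:
process(m)
size = m
x = process(26)
j = []
for nodes in x:
    if 13 < size > m:
        j.append(acc // 1 * (m == 35))
if m > size > acc:
    acc = acc - acc
    acc = acc - x[acc]
else:
    acc = size // size
m = acc
m = 25 == acc
x = 20 // 19
x = size * m
j = 24 + m

10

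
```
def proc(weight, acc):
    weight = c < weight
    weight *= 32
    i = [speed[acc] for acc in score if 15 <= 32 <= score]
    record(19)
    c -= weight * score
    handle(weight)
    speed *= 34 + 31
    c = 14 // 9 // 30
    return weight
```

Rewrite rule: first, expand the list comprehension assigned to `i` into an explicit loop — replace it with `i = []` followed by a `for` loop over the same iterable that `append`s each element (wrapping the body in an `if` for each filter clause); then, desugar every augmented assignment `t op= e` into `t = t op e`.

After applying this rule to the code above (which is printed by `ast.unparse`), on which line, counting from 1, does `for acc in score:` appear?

Transformed code:
def proc(weight, acc):
    weight = c < weight
    weight = weight * 32
    i = []
    for acc in score:
        if 15 <= 32 <= score:
            i.append(speed[acc])
    record(19)
    c = c - weight * score
    handle(weight)
    speed = speed * (34 + 31)
    c = 14 // 9 // 30
    return weight

5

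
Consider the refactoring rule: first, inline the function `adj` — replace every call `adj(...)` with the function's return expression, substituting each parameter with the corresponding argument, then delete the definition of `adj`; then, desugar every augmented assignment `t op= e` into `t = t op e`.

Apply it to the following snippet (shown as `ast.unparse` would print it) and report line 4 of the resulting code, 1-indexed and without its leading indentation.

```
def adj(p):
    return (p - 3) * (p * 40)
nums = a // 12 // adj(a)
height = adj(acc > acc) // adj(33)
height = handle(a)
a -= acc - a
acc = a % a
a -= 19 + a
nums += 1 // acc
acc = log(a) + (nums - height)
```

Transformed code:
nums = a // 12 // ((a - 3) * (a * 40))
height = ((acc > acc) - 3) * ((acc > acc) * 40) // ((33 - 3) * (33 * 40))
height = handle(a)
a = a - (acc - a)
acc = a % a
a = a - (19 + a)
nums = nums + 1 // acc
acc = log(a) + (nums - height)

a = a - (acc - a)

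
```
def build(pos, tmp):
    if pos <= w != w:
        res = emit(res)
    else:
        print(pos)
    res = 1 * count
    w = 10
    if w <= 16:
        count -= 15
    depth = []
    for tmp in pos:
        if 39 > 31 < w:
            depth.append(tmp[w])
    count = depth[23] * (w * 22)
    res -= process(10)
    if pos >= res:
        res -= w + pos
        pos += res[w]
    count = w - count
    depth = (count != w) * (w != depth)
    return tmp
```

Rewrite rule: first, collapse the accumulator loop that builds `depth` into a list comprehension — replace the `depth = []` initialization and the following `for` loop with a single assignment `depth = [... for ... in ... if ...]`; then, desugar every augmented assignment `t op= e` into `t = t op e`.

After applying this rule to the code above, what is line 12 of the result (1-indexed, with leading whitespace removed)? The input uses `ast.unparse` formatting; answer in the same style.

res = res - process(10)

Transformed code:
def build(pos, tmp):
    if pos <= w != w:
        res = emit(res)
    else:
        print(pos)
    res = 1 * count
    w = 10
    if w <= 16:
        count = count - 15
    depth = [tmp[w] for tmp in pos if 39 > 31 < w]
    count = depth[23] * (w * 22)
    res = res - process(10)
    if pos >= res:
        res = res - (w + pos)
        pos = pos + res[w]
    count = w - count
    depth = (count != w) * (w != depth)
    return tmp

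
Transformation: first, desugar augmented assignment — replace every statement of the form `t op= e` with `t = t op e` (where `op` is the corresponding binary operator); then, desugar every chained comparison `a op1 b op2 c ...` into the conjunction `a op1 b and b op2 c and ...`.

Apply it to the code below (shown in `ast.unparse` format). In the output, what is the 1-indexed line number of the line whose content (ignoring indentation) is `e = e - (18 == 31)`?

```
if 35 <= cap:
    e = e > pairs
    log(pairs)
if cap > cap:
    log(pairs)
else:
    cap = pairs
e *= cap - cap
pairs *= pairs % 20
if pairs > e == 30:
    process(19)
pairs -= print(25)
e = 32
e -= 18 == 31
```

Transformed code:
if 35 <= cap:
    e = e > pairs
    log(pairs)
if cap > cap:
    log(pairs)
else:
    cap = pairs
e = e * (cap - cap)
pairs = pairs * (pairs % 20)
if pairs > e and e == 30:
    process(19)
pairs = pairs - print(25)
e = 32
e = e - (18 == 31)

14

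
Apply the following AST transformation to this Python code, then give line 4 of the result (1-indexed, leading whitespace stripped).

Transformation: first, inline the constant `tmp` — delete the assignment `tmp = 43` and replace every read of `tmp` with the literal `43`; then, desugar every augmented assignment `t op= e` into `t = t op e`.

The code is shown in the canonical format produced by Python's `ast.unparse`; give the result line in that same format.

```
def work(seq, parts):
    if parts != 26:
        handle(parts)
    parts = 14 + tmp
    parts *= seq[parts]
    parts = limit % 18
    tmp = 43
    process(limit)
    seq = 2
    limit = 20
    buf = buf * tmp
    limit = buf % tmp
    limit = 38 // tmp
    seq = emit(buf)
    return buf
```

Transformed code:
def work(seq, parts):
    if parts != 26:
        handle(parts)
    parts = 14 + 43
    parts = parts * seq[parts]
    parts = limit % 18
    process(limit)
    seq = 2
    limit = 20
    buf = buf * 43
    limit = buf % 43
    limit = 38 // 43
    seq = emit(buf)
    return buf

parts = 14 + 43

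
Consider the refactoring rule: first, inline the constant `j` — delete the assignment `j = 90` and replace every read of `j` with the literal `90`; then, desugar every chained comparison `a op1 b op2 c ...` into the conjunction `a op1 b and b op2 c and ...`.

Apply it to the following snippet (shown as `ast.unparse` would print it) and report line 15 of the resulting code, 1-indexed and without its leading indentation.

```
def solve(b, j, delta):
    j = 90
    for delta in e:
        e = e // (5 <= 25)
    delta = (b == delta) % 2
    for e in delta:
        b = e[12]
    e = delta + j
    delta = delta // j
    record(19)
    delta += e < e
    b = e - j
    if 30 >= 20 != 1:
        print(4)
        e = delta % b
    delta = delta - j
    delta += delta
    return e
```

delta = delta - 90

Transformed code:
def solve(b, j, delta):
    for delta in e:
        e = e // (5 <= 25)
    delta = (b == delta) % 2
    for e in delta:
        b = e[12]
    e = delta + 90
    delta = delta // 90
    record(19)
    delta += e < e
    b = e - 90
    if 30 >= 20 and 20 != 1:
        print(4)
        e = delta % b
    delta = delta - 90
    delta += delta
    return e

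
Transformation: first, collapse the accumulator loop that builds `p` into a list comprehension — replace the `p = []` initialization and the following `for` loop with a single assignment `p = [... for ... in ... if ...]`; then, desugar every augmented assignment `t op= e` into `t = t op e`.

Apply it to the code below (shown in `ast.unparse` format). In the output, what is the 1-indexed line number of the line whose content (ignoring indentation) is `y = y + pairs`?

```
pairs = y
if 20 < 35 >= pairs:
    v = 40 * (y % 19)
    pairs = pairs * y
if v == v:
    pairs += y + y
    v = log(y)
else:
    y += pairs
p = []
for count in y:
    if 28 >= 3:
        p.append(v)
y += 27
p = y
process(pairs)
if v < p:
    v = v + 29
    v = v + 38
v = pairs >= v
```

Transformed code:
pairs = y
if 20 < 35 >= pairs:
    v = 40 * (y % 19)
    pairs = pairs * y
if v == v:
    pairs = pairs + (y + y)
    v = log(y)
else:
    y = y + pairs
p = [v for count in y if 28 >= 3]
y = y + 27
p = y
process(pairs)
if v < p:
    v = v + 29
    v = v + 38
v = pairs >= v

9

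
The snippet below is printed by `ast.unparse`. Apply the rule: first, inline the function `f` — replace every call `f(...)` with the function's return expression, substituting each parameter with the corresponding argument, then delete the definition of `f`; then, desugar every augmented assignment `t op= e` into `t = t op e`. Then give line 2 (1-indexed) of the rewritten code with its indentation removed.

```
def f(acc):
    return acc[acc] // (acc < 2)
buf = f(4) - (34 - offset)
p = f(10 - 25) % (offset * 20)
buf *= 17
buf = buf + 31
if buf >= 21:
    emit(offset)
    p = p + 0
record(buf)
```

p = (10 - 25)[10 - 25] // (10 - 25 < 2) % (offset * 20)

Transformed code:
buf = 4[4] // (4 < 2) - (34 - offset)
p = (10 - 25)[10 - 25] // (10 - 25 < 2) % (offset * 20)
buf = buf * 17
buf = buf + 31
if buf >= 21:
    emit(offset)
    p = p + 0
record(buf)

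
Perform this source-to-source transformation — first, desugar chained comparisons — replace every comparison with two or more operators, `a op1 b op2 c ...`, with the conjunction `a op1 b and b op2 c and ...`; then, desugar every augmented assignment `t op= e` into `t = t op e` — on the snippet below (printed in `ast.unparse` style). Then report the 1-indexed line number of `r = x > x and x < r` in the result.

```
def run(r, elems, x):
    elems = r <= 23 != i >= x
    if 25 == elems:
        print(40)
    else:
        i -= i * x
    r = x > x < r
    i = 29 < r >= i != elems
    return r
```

7

Transformed code:
def run(r, elems, x):
    elems = r <= 23 and 23 != i and (i >= x)
    if 25 == elems:
        print(40)
    else:
        i = i - i * x
    r = x > x and x < r
    i = 29 < r and r >= i and (i != elems)
    return r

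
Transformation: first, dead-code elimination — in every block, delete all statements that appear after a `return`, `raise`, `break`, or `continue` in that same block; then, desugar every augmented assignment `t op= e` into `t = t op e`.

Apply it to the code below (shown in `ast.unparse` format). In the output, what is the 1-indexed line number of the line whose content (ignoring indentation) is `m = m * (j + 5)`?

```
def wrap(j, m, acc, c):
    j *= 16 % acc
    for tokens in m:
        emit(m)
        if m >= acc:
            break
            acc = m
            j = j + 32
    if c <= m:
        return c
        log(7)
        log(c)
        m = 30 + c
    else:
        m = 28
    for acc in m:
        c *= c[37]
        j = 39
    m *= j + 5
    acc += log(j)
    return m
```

14

Transformed code:
def wrap(j, m, acc, c):
    j = j * (16 % acc)
    for tokens in m:
        emit(m)
        if m >= acc:
            break
    if c <= m:
        return c
    else:
        m = 28
    for acc in m:
        c = c * c[37]
        j = 39
    m = m * (j + 5)
    acc = acc + log(j)
    return m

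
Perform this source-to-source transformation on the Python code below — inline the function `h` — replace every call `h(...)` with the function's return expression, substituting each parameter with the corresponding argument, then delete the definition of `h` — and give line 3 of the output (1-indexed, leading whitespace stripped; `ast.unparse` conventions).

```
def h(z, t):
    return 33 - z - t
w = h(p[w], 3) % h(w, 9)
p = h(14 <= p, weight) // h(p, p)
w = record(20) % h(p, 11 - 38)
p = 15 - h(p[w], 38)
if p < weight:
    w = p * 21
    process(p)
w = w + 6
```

w = record(20) % (33 - p - (11 - 38))

Transformed code:
w = (33 - p[w] - 3) % (33 - w - 9)
p = (33 - (14 <= p) - weight) // (33 - p - p)
w = record(20) % (33 - p - (11 - 38))
p = 15 - (33 - p[w] - 38)
if p < weight:
    w = p * 21
    process(p)
w = w + 6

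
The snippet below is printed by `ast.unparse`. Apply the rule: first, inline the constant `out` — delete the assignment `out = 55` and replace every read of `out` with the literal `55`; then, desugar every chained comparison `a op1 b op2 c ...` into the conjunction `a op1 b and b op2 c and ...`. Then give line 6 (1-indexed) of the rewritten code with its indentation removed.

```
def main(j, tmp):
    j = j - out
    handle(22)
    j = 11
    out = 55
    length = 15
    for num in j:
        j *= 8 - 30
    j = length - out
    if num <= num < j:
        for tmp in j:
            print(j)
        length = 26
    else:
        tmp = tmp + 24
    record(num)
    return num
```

for num in j:

Transformed code:
def main(j, tmp):
    j = j - 55
    handle(22)
    j = 11
    length = 15
    for num in j:
        j *= 8 - 30
    j = length - 55
    if num <= num and num < j:
        for tmp in j:
            print(j)
        length = 26
    else:
        tmp = tmp + 24
    record(num)
    return num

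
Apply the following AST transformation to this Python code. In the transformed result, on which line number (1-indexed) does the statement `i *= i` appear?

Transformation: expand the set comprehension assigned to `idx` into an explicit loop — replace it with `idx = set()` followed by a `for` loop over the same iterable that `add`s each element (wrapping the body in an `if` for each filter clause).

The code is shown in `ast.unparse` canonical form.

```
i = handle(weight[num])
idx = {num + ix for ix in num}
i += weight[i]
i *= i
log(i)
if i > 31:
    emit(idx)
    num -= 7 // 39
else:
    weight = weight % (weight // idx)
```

Transformed code:
i = handle(weight[num])
idx = set()
for ix in num:
    idx.add(num + ix)
i += weight[i]
i *= i
log(i)
if i > 31:
    emit(idx)
    num -= 7 // 39
else:
    weight = weight % (weight // idx)

6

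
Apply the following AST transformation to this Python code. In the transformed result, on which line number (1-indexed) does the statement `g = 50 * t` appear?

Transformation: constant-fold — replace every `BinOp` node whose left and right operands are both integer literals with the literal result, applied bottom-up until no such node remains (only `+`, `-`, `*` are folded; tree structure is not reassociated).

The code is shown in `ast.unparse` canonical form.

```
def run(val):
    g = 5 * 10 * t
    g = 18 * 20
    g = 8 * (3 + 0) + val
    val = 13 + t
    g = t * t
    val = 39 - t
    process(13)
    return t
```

Transformed code:
def run(val):
    g = 50 * t
    g = 360
    g = 24 + val
    val = 13 + t
    g = t * t
    val = 39 - t
    process(13)
    return t

2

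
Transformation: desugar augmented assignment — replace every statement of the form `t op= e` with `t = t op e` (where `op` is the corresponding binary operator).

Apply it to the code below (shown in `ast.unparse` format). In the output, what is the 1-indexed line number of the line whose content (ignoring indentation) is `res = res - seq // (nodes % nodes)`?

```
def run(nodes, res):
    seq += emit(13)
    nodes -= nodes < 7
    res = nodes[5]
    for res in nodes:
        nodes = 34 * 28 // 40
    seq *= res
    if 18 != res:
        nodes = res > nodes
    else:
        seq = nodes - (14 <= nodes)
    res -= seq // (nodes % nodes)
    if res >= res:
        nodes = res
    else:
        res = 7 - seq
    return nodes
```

Transformed code:
def run(nodes, res):
    seq = seq + emit(13)
    nodes = nodes - (nodes < 7)
    res = nodes[5]
    for res in nodes:
        nodes = 34 * 28 // 40
    seq = seq * res
    if 18 != res:
        nodes = res > nodes
    else:
        seq = nodes - (14 <= nodes)
    res = res - seq // (nodes % nodes)
    if res >= res:
        nodes = res
    else:
        res = 7 - seq
    return nodes

12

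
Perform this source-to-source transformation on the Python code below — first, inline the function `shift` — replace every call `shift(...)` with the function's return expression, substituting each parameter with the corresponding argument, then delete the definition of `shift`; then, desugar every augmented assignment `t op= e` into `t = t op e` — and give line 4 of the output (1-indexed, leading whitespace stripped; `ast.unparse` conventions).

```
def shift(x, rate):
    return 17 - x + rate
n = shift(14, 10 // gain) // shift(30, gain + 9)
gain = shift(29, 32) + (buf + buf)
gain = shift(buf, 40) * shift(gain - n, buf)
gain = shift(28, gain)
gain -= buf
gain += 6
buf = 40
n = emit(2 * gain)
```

Transformed code:
n = (17 - 14 + 10 // gain) // (17 - 30 + (gain + 9))
gain = 17 - 29 + 32 + (buf + buf)
gain = (17 - buf + 40) * (17 - (gain - n) + buf)
gain = 17 - 28 + gain
gain = gain - buf
gain = gain + 6
buf = 40
n = emit(2 * gain)

gain = 17 - 28 + gain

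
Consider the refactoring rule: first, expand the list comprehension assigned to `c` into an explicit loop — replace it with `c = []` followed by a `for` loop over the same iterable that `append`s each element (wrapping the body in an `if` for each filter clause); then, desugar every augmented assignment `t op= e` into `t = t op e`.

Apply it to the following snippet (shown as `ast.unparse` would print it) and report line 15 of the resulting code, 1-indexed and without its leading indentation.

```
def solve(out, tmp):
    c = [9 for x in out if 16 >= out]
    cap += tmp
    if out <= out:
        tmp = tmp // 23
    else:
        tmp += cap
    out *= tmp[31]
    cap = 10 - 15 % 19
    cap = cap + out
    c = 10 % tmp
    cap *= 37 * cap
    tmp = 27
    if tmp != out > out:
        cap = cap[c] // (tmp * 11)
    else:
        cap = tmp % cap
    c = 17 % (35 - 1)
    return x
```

Transformed code:
def solve(out, tmp):
    c = []
    for x in out:
        if 16 >= out:
            c.append(9)
    cap = cap + tmp
    if out <= out:
        tmp = tmp // 23
    else:
        tmp = tmp + cap
    out = out * tmp[31]
    cap = 10 - 15 % 19
    cap = cap + out
    c = 10 % tmp
    cap = cap * (37 * cap)
    tmp = 27
    if tmp != out > out:
        cap = cap[c] // (tmp * 11)
    else:
        cap = tmp % cap
    c = 17 % (35 - 1)
    return x

cap = cap * (37 * cap)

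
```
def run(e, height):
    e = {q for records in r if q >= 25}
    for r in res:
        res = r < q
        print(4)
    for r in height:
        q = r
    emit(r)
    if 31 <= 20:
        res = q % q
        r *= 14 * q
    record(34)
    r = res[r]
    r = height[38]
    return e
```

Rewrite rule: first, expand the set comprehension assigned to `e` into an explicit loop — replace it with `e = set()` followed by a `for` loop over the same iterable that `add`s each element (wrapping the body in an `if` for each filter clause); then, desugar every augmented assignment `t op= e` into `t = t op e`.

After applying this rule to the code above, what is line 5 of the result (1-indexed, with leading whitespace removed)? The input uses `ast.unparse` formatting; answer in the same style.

Transformed code:
def run(e, height):
    e = set()
    for records in r:
        if q >= 25:
            e.add(q)
    for r in res:
        res = r < q
        print(4)
    for r in height:
        q = r
    emit(r)
    if 31 <= 20:
        res = q % q
        r = r * (14 * q)
    record(34)
    r = res[r]
    r = height[38]
    return e

e.add(q)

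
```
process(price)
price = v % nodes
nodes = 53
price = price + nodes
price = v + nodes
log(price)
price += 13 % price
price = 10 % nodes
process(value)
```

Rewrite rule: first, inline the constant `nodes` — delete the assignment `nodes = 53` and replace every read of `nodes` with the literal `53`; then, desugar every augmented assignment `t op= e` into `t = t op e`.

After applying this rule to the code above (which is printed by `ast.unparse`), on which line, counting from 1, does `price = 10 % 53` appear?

7

Transformed code:
process(price)
price = v % 53
price = price + 53
price = v + 53
log(price)
price = price + 13 % price
price = 10 % 53
process(value)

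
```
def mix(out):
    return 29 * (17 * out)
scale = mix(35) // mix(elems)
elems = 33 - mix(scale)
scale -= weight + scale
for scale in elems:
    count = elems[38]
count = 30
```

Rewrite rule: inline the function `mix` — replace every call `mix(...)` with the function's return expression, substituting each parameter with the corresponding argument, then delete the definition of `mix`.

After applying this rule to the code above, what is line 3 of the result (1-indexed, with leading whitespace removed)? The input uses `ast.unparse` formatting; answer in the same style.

Transformed code:
scale = 29 * (17 * 35) // (29 * (17 * elems))
elems = 33 - 29 * (17 * scale)
scale -= weight + scale
for scale in elems:
    count = elems[38]
count = 30

scale -= weight + scale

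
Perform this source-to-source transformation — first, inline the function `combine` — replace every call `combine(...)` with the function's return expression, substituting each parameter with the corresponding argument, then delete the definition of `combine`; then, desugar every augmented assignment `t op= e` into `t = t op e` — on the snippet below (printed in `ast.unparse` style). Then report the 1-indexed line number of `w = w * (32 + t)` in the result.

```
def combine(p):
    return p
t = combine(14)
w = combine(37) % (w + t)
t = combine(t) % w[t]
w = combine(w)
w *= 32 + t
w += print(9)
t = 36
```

Transformed code:
t = 14
w = 37 % (w + t)
t = t % w[t]
w = w
w = w * (32 + t)
w = w + print(9)
t = 36

5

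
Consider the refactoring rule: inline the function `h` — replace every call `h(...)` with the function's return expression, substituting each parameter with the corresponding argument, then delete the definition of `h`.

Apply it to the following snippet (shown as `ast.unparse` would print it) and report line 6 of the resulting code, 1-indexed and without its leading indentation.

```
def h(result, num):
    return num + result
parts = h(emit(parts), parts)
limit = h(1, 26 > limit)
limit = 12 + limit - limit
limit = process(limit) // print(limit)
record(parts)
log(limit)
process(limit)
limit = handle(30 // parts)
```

log(limit)

Transformed code:
parts = parts + emit(parts)
limit = (26 > limit) + 1
limit = 12 + limit - limit
limit = process(limit) // print(limit)
record(parts)
log(limit)
process(limit)
limit = handle(30 // parts)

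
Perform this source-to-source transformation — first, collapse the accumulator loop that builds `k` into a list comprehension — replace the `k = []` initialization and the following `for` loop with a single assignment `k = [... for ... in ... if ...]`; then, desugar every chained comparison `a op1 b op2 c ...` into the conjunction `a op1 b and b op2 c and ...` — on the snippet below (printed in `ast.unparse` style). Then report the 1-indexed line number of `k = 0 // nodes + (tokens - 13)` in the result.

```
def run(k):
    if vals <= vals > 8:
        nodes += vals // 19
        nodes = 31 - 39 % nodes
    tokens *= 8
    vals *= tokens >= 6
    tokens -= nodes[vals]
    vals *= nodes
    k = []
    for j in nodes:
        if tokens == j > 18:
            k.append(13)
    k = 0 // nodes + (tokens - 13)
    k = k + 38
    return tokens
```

Transformed code:
def run(k):
    if vals <= vals and vals > 8:
        nodes += vals // 19
        nodes = 31 - 39 % nodes
    tokens *= 8
    vals *= tokens >= 6
    tokens -= nodes[vals]
    vals *= nodes
    k = [13 for j in nodes if tokens == j and j > 18]
    k = 0 // nodes + (tokens - 13)
    k = k + 38
    return tokens

10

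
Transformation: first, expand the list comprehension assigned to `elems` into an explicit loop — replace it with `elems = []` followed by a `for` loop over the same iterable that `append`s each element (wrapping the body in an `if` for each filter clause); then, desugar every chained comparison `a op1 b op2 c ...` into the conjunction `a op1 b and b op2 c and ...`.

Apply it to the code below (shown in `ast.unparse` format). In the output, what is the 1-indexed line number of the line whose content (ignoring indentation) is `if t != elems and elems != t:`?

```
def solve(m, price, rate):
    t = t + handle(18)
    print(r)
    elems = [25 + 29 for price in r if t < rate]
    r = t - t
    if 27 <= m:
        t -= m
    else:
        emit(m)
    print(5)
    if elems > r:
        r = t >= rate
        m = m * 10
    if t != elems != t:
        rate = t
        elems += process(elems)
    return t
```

17

Transformed code:
def solve(m, price, rate):
    t = t + handle(18)
    print(r)
    elems = []
    for price in r:
        if t < rate:
            elems.append(25 + 29)
    r = t - t
    if 27 <= m:
        t -= m
    else:
        emit(m)
    print(5)
    if elems > r:
        r = t >= rate
        m = m * 10
    if t != elems and elems != t:
        rate = t
        elems += process(elems)
    return t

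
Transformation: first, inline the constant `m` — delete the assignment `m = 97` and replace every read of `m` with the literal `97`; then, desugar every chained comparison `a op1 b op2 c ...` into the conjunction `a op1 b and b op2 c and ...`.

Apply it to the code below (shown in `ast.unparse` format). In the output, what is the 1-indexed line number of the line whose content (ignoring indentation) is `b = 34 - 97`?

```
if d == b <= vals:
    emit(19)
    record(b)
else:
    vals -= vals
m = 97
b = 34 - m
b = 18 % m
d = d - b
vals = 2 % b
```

Transformed code:
if d == b and b <= vals:
    emit(19)
    record(b)
else:
    vals -= vals
b = 34 - 97
b = 18 % 97
d = d - b
vals = 2 % b

6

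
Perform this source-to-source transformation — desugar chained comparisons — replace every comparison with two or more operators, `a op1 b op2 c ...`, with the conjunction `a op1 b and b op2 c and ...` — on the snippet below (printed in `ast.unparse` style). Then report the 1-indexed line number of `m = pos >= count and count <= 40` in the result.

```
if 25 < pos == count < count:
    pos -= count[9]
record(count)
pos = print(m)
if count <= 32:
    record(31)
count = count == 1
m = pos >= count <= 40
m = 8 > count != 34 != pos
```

Transformed code:
if 25 < pos and pos == count and (count < count):
    pos -= count[9]
record(count)
pos = print(m)
if count <= 32:
    record(31)
count = count == 1
m = pos >= count and count <= 40
m = 8 > count and count != 34 and (34 != pos)

8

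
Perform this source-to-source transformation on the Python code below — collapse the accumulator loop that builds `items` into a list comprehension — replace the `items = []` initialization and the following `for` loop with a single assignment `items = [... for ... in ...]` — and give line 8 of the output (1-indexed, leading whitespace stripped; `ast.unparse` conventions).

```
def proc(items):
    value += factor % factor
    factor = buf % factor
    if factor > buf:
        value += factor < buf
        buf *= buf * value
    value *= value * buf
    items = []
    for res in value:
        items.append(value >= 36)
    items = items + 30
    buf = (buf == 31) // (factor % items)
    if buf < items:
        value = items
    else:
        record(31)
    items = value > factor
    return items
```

items = [value >= 36 for res in value]

Transformed code:
def proc(items):
    value += factor % factor
    factor = buf % factor
    if factor > buf:
        value += factor < buf
        buf *= buf * value
    value *= value * buf
    items = [value >= 36 for res in value]
    items = items + 30
    buf = (buf == 31) // (factor % items)
    if buf < items:
        value = items
    else:
        record(31)
    items = value > factor
    return items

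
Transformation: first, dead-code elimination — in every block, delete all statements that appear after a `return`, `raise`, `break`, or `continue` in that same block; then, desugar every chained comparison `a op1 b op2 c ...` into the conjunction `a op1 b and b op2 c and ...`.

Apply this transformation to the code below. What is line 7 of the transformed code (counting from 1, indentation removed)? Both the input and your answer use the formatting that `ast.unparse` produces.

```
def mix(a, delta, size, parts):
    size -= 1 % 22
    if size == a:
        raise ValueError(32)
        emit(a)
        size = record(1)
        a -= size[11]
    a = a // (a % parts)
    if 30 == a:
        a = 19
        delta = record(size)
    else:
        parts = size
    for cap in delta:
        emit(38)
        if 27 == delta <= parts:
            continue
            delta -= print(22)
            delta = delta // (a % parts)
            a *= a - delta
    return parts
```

a = 19

Transformed code:
def mix(a, delta, size, parts):
    size -= 1 % 22
    if size == a:
        raise ValueError(32)
    a = a // (a % parts)
    if 30 == a:
        a = 19
        delta = record(size)
    else:
        parts = size
    for cap in delta:
        emit(38)
        if 27 == delta and delta <= parts:
            continue
    return parts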